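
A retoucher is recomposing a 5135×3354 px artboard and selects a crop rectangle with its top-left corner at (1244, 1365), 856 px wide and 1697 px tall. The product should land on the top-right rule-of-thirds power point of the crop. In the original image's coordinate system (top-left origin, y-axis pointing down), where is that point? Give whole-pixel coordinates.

(1815, 1931)

One third of the crop width 856 is 285.33 px.
One third of the crop height 1697 is 565.67 px.
The top-right point is two-thirds across and one-third down within the crop:
x = 1244 + 2 × 285.33 ≈ 1815; y = 1365 + 1 × 565.67 ≈ 1931.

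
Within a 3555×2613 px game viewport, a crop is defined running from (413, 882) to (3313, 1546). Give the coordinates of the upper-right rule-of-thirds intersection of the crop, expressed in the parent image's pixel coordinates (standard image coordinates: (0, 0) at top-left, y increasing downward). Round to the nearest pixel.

x = 2346 px, y = 1103 px

Crop width = 3313 − 413 = 2900 px; one third is 966.67 px.
Crop height = 1546 − 882 = 664 px; one third is 221.33 px.
The upper-right point is two-thirds across and one-third down within the crop:
x = 413 + 2 × 966.67 ≈ 2346; y = 882 + 1 × 221.33 ≈ 1103.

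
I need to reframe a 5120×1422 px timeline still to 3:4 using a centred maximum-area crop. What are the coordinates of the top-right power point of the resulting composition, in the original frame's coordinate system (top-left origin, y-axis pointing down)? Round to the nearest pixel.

5120/1422 > 3/4, so the 3:4 crop keeps the full height 1422 and trims width to 1422 × 3/4 = 1066.50 px.
Left offset = (5120 − 1066.50)/2 = 2026.75 px; top offset = 0.
Top-right is two-thirds across and one-third down within the crop:
x = 2026.75 + 2 × 1066.50/3 ≈ 2738; y = 0.00 + 1 × 1422.00/3 ≈ 474.

(2738, 474)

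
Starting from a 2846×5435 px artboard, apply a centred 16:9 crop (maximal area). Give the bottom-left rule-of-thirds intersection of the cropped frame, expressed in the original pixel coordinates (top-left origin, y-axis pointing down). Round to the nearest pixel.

x = 949 px, y = 2984 px

2846/5435 < 16/9, so the 16:9 crop keeps the full width 2846 and trims height to 2846 × 9/16 = 1600.88 px.
Top offset = (5435 − 1600.88)/2 = 1917.06 px; left offset = 0.
Bottom-left is one-third across and two-thirds down within the crop:
x = 0.00 + 1 × 2846.00/3 ≈ 949; y = 1917.06 + 2 × 1600.88/3 ≈ 2984.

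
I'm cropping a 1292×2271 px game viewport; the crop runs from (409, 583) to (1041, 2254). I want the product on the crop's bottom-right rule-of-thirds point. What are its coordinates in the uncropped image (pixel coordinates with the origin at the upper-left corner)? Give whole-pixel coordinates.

Crop width = 1041 − 409 = 632 px; one third is 210.67 px.
Crop height = 2254 − 583 = 1671 px; one third is 557.00 px.
The bottom-right point is two-thirds across and two-thirds down within the crop:
x = 409 + 2 × 210.67 ≈ 830; y = 583 + 2 × 557.00 ≈ 1697.

(830, 1697)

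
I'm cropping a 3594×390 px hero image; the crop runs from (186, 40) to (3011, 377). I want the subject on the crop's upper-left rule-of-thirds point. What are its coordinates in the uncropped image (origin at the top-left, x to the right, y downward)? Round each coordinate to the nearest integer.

Crop width = 3011 − 186 = 2825 px; one third is 941.67 px.
Crop height = 377 − 40 = 337 px; one third is 112.33 px.
The upper-left point is one-third across and one-third down within the crop:
x = 186 + 1 × 941.67 ≈ 1128; y = 40 + 1 × 112.33 ≈ 152.

(1128, 152)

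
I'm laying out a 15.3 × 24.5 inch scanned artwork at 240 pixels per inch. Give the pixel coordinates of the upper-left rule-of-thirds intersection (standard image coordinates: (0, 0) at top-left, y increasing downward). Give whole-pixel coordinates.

(1224, 1960)

In pixels the canvas is 15.3 × 240 = 3672 wide and 24.5 × 240 = 5880 tall.
The upper-left point is one-third across and one-third down:
x = 1 × 3672/3 ≈ 1224; y = 1 × 5880/3 ≈ 1960.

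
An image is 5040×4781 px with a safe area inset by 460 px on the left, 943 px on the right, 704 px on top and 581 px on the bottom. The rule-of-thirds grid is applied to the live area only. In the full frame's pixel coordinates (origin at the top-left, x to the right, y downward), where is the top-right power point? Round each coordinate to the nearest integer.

(2885, 1869)

Content width = 5040 − 460 − 943 = 3637 px; content height = 4781 − 704 − 581 = 3496 px.
Top-right is two-thirds across and one-third down within the live area.
x = 460 + 2 × 3637/3 = 460 + 2424.67 ≈ 2885
y = 704 + 1 × 3496/3 = 704 + 1165.33 ≈ 1869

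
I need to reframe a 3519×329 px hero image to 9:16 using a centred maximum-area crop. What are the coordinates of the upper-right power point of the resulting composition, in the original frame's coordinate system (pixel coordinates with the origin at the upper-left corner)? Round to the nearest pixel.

(1790, 110)

3519/329 > 9/16, so the 9:16 crop keeps the full height 329 and trims width to 329 × 9/16 = 185.06 px.
Left offset = (3519 − 185.06)/2 = 1666.97 px; top offset = 0.
Upper-right is two-thirds across and one-third down within the crop:
x = 1666.97 + 2 × 185.06/3 ≈ 1790; y = 0.00 + 1 × 329.00/3 ≈ 110.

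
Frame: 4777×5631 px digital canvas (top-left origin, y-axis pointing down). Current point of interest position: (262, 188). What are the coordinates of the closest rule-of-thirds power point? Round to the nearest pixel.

x = 1592 px, y = 1877 px

Third lines: x ∈ {1592, 3185}, y ∈ {1877, 3754}.
262 is closer to x = 1592; 188 is closer to y = 1877.
So the nearest intersection is the upper-left power point.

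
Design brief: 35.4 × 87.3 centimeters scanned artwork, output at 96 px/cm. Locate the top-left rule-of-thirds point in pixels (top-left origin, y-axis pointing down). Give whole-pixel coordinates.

(1133, 2794)

In pixels the canvas is 35.4 × 96 = 3398.4 wide and 87.3 × 96 = 8380.8 tall.
The top-left point is one-third across and one-third down:
x = 1 × 3398.4/3 ≈ 1133; y = 1 × 8380.8/3 ≈ 2794.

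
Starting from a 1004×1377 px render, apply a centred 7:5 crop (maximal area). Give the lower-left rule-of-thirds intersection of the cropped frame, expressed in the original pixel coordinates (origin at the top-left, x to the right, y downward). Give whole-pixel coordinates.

1004/1377 < 7/5, so the 7:5 crop keeps the full width 1004 and trims height to 1004 × 5/7 = 717.14 px.
Top offset = (1377 − 717.14)/2 = 329.93 px; left offset = 0.
Lower-left is one-third across and two-thirds down within the crop:
x = 0.00 + 1 × 1004.00/3 ≈ 335; y = 329.93 + 2 × 717.14/3 ≈ 808.

(335, 808)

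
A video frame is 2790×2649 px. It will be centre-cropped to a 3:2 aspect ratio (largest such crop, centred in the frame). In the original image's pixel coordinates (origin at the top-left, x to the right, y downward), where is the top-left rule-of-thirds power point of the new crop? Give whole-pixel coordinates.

(930, 1015)

2790/2649 < 3/2, so the 3:2 crop keeps the full width 2790 and trims height to 2790 × 2/3 = 1860.00 px.
Top offset = (2649 − 1860.00)/2 = 394.50 px; left offset = 0.
Top-left is one-third across and one-third down within the crop:
x = 0.00 + 1 × 2790.00/3 ≈ 930; y = 394.50 + 1 × 1860.00/3 ≈ 1015.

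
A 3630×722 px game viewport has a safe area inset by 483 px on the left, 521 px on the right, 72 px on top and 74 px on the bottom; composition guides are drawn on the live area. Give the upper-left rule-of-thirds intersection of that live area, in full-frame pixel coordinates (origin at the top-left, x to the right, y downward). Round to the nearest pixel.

x = 1358 px, y = 264 px

Content width = 3630 − 483 − 521 = 2626 px; content height = 722 − 72 − 74 = 576 px.
Upper-left is one-third across and one-third down within the live area.
x = 483 + 1 × 2626/3 = 483 + 875.33 ≈ 1358
y = 72 + 1 × 576/3 = 72 + 192.00 ≈ 264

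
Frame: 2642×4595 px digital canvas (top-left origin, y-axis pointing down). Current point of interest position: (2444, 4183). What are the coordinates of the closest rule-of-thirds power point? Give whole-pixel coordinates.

Third lines: x ∈ {881, 1761}, y ∈ {1532, 3063}.
2444 is closer to x = 1761; 4183 is closer to y = 3063.
So the nearest intersection is the lower-right power point.

x = 1761 px, y = 3063 px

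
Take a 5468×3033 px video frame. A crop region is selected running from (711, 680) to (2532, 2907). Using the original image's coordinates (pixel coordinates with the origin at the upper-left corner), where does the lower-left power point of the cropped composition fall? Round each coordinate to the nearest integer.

Crop width = 2532 − 711 = 1821 px; one third is 607.00 px.
Crop height = 2907 − 680 = 2227 px; one third is 742.33 px.
The lower-left point is one-third across and two-thirds down within the crop:
x = 711 + 1 × 607.00 ≈ 1318; y = 680 + 2 × 742.33 ≈ 2165.

x = 1318 px, y = 2165 px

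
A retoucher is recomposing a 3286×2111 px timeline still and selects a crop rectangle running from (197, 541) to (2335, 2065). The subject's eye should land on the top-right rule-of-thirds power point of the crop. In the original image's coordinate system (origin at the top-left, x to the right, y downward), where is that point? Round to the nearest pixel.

x = 1622 px, y = 1049 px

Crop width = 2335 − 197 = 2138 px; one third is 712.67 px.
Crop height = 2065 − 541 = 1524 px; one third is 508.00 px.
The top-right point is two-thirds across and one-third down within the crop:
x = 197 + 2 × 712.67 ≈ 1622; y = 541 + 1 × 508.00 ≈ 1049.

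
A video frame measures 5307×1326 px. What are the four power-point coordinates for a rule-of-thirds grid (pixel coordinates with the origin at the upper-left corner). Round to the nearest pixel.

(1769, 442), (3538, 442), (1769, 884), (3538, 884)

One third of 5307 is 1769; one third of 1326 is 442.
Vertical third lines at x = 1769 and x = 3538; horizontal third lines at y = 442 and y = 884.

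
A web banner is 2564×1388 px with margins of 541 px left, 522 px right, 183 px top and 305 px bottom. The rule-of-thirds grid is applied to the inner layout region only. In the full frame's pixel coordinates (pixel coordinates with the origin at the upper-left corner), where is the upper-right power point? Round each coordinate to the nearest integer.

Content width = 2564 − 541 − 522 = 1501 px; content height = 1388 − 183 − 305 = 900 px.
Upper-right is two-thirds across and one-third down within the inner layout region.
x = 541 + 2 × 1501/3 = 541 + 1000.67 ≈ 1542
y = 183 + 1 × 900/3 = 183 + 300.00 ≈ 483

(1542, 483)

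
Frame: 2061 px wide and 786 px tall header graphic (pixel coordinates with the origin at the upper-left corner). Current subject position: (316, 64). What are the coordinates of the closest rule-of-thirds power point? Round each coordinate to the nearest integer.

Third lines: x ∈ {687, 1374}, y ∈ {262, 524}.
316 is closer to x = 687; 64 is closer to y = 262.
So the nearest intersection is the upper-left power point.

(687, 262)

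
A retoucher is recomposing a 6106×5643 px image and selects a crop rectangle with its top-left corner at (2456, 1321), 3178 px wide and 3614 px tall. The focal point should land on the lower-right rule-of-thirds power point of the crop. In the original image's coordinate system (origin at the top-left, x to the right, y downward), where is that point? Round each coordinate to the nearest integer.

One third of the crop width 3178 is 1059.33 px.
One third of the crop height 3614 is 1204.67 px.
The lower-right point is two-thirds across and two-thirds down within the crop:
x = 2456 + 2 × 1059.33 ≈ 4575; y = 1321 + 2 × 1204.67 ≈ 3730.

(4575, 3730)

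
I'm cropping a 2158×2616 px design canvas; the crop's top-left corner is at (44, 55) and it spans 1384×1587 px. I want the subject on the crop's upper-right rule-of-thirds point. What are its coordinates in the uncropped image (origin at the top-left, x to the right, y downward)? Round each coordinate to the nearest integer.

One third of the crop width 1384 is 461.33 px.
One third of the crop height 1587 is 529.00 px.
The upper-right point is two-thirds across and one-third down within the crop:
x = 44 + 2 × 461.33 ≈ 967; y = 55 + 1 × 529.00 ≈ 584.

(967, 584)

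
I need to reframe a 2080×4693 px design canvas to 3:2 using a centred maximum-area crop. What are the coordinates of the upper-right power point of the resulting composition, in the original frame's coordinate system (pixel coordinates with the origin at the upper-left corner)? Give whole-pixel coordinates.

2080/4693 < 3/2, so the 3:2 crop keeps the full width 2080 and trims height to 2080 × 2/3 = 1386.67 px.
Top offset = (4693 − 1386.67)/2 = 1653.17 px; left offset = 0.
Upper-right is two-thirds across and one-third down within the crop:
x = 0.00 + 2 × 2080.00/3 ≈ 1387; y = 1653.17 + 1 × 1386.67/3 ≈ 2115.

(1387, 2115)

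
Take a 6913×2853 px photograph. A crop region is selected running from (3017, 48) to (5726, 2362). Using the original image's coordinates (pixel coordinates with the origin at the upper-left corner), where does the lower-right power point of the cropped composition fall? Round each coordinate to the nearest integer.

Crop width = 5726 − 3017 = 2709 px; one third is 903.00 px.
Crop height = 2362 − 48 = 2314 px; one third is 771.33 px.
The lower-right point is two-thirds across and two-thirds down within the crop:
x = 3017 + 2 × 903.00 ≈ 4823; y = 48 + 2 × 771.33 ≈ 1591.

x = 4823 px, y = 1591 px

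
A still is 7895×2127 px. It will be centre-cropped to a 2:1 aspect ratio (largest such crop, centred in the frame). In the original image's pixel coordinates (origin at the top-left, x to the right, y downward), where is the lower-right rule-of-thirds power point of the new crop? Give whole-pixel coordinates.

7895/2127 > 2/1, so the 2:1 crop keeps the full height 2127 and trims width to 2127 × 2/1 = 4254.00 px.
Left offset = (7895 − 4254.00)/2 = 1820.50 px; top offset = 0.
Lower-right is two-thirds across and two-thirds down within the crop:
x = 1820.50 + 2 × 4254.00/3 ≈ 4657; y = 0.00 + 2 × 2127.00/3 ≈ 1418.

(4657, 1418)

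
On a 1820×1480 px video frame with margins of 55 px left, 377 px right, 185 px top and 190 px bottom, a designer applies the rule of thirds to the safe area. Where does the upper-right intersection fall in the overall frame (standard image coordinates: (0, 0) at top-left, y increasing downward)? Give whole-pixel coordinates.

Content width = 1820 − 55 − 377 = 1388 px; content height = 1480 − 185 − 190 = 1105 px.
Upper-right is two-thirds across and one-third down within the safe area.
x = 55 + 2 × 1388/3 = 55 + 925.33 ≈ 980
y = 185 + 1 × 1105/3 = 185 + 368.33 ≈ 553

x = 980 px, y = 553 px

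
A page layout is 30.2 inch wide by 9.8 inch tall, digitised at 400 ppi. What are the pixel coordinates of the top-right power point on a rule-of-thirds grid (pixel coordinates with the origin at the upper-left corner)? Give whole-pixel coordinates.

(8053, 1307)

In pixels the canvas is 30.2 × 400 = 12080 wide and 9.8 × 400 = 3920 tall.
The top-right point is two-thirds across and one-third down:
x = 2 × 12080/3 ≈ 8053; y = 1 × 3920/3 ≈ 1307.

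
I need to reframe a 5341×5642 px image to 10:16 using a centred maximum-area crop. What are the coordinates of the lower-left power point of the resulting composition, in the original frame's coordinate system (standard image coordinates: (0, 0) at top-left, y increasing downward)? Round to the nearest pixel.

5341/5642 > 10/16, so the 10:16 crop keeps the full height 5642 and trims width to 5642 × 10/16 = 3526.25 px.
Left offset = (5341 − 3526.25)/2 = 907.38 px; top offset = 0.
Lower-left is one-third across and two-thirds down within the crop:
x = 907.38 + 1 × 3526.25/3 ≈ 2083; y = 0.00 + 2 × 5642.00/3 ≈ 3761.

(2083, 3761)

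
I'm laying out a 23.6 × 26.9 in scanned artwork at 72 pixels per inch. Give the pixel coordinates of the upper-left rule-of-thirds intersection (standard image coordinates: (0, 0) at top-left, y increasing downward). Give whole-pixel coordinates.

In pixels the canvas is 23.6 × 72 = 1699.2 wide and 26.9 × 72 = 1936.8 tall.
The upper-left point is one-third across and one-third down:
x = 1 × 1699.2/3 ≈ 566; y = 1 × 1936.8/3 ≈ 646.

(566, 646)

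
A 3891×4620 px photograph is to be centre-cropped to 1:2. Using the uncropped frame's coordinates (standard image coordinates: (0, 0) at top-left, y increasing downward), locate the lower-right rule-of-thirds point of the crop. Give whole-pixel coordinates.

(2331, 3080)

3891/4620 > 1/2, so the 1:2 crop keeps the full height 4620 and trims width to 4620 × 1/2 = 2310.00 px.
Left offset = (3891 − 2310.00)/2 = 790.50 px; top offset = 0.
Lower-right is two-thirds across and two-thirds down within the crop:
x = 790.50 + 2 × 2310.00/3 ≈ 2331; y = 0.00 + 2 × 4620.00/3 ≈ 3080.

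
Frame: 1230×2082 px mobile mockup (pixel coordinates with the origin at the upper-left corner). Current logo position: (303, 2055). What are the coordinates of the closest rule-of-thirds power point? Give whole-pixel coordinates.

x = 410 px, y = 1388 px

Third lines: x ∈ {410, 820}, y ∈ {694, 1388}.
303 is closer to x = 410; 2055 is closer to y = 1388.
So the nearest intersection is the lower-left power point.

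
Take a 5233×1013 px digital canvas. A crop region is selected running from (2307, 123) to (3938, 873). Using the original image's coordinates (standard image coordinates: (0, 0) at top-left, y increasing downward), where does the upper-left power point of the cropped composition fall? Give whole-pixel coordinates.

Crop width = 3938 − 2307 = 1631 px; one third is 543.67 px.
Crop height = 873 − 123 = 750 px; one third is 250.00 px.
The upper-left point is one-third across and one-third down within the crop:
x = 2307 + 1 × 543.67 ≈ 2851; y = 123 + 1 × 250.00 ≈ 373.

x = 2851 px, y = 373 px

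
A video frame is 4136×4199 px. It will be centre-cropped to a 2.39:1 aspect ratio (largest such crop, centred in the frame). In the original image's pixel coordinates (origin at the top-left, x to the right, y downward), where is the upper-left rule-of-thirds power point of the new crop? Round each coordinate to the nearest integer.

x = 1379 px, y = 1811 px

4136/4199 < 2.39/1, so the 2.39:1 crop keeps the full width 4136 and trims height to 4136 × 1/2.39 = 1730.54 px.
Top offset = (4199 − 1730.54)/2 = 1234.23 px; left offset = 0.
Upper-left is one-third across and one-third down within the crop:
x = 0.00 + 1 × 4136.00/3 ≈ 1379; y = 1234.23 + 1 × 1730.54/3 ≈ 1811.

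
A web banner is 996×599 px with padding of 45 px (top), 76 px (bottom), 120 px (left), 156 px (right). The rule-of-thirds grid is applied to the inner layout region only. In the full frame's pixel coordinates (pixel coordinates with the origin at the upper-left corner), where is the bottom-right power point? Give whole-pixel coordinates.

x = 600 px, y = 364 px

Content width = 996 − 120 − 156 = 720 px; content height = 599 − 45 − 76 = 478 px.
Bottom-right is two-thirds across and two-thirds down within the inner layout region.
x = 120 + 2 × 720/3 = 120 + 480.00 ≈ 600
y = 45 + 2 × 478/3 = 45 + 318.67 ≈ 364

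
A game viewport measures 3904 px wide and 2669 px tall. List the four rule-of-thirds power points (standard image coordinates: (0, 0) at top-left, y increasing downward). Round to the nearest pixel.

(1301, 890), (2603, 890), (1301, 1779), (2603, 1779)

One third of 3904 is 1301.33; one third of 2669 is 889.67.
Vertical third lines at x = 1301 and x = 2603; horizontal third lines at y = 890 and y = 1779.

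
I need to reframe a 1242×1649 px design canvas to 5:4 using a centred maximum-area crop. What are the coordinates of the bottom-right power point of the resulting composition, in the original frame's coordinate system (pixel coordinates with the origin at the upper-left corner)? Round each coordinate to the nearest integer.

x = 828 px, y = 990 px

1242/1649 < 5/4, so the 5:4 crop keeps the full width 1242 and trims height to 1242 × 4/5 = 993.60 px.
Top offset = (1649 − 993.60)/2 = 327.70 px; left offset = 0.
Bottom-right is two-thirds across and two-thirds down within the crop:
x = 0.00 + 2 × 1242.00/3 ≈ 828; y = 327.70 + 2 × 993.60/3 ≈ 990.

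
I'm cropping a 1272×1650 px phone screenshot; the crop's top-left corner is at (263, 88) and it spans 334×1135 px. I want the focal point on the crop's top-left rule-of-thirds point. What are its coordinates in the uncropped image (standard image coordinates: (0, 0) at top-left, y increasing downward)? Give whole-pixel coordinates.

(374, 466)

One third of the crop width 334 is 111.33 px.
One third of the crop height 1135 is 378.33 px.
The top-left point is one-third across and one-third down within the crop:
x = 263 + 1 × 111.33 ≈ 374; y = 88 + 1 × 378.33 ≈ 466.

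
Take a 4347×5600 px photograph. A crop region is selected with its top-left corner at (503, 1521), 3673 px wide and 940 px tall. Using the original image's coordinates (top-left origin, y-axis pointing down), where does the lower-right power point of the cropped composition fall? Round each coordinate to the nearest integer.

One third of the crop width 3673 is 1224.33 px.
One third of the crop height 940 is 313.33 px.
The lower-right point is two-thirds across and two-thirds down within the crop:
x = 503 + 2 × 1224.33 ≈ 2952; y = 1521 + 2 × 313.33 ≈ 2148.

(2952, 2148)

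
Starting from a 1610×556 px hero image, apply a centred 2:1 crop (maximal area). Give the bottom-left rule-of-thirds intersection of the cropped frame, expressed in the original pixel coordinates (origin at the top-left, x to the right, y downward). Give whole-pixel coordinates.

x = 620 px, y = 371 px

1610/556 > 2/1, so the 2:1 crop keeps the full height 556 and trims width to 556 × 2/1 = 1112.00 px.
Left offset = (1610 − 1112.00)/2 = 249.00 px; top offset = 0.
Bottom-left is one-third across and two-thirds down within the crop:
x = 249.00 + 1 × 1112.00/3 ≈ 620; y = 0.00 + 2 × 556.00/3 ≈ 371.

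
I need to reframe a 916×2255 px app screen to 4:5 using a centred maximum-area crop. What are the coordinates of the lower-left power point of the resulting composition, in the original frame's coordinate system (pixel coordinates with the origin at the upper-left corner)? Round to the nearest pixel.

(305, 1318)

916/2255 < 4/5, so the 4:5 crop keeps the full width 916 and trims height to 916 × 5/4 = 1145.00 px.
Top offset = (2255 − 1145.00)/2 = 555.00 px; left offset = 0.
Lower-left is one-third across and two-thirds down within the crop:
x = 0.00 + 1 × 916.00/3 ≈ 305; y = 555.00 + 2 × 1145.00/3 ≈ 1318.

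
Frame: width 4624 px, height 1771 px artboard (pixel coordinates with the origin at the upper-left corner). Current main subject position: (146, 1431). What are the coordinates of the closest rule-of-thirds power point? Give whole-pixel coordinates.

Third lines: x ∈ {1541, 3083}, y ∈ {590, 1181}.
146 is closer to x = 1541; 1431 is closer to y = 1181.
So the nearest intersection is the lower-left power point.

(1541, 1181)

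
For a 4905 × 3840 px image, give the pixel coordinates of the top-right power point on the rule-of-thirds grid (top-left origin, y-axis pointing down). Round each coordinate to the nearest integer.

The top-right point sits two-thirds of the way across and one-third of the way down.
x = 2 × 4905/3 ≈ 3270; y = 1 × 3840/3 ≈ 1280.

x = 3270 px, y = 1280 px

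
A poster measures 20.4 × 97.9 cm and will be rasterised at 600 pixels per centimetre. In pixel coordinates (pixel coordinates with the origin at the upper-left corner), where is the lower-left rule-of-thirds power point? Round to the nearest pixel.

In pixels the canvas is 20.4 × 600 = 12240 wide and 97.9 × 600 = 58740 tall.
The lower-left point is one-third across and two-thirds down:
x = 1 × 12240/3 ≈ 4080; y = 2 × 58740/3 ≈ 39160.

(4080, 39160)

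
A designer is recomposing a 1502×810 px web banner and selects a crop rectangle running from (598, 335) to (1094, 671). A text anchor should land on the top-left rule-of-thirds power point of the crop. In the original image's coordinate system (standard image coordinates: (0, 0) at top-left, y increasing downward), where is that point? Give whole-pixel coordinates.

Crop width = 1094 − 598 = 496 px; one third is 165.33 px.
Crop height = 671 − 335 = 336 px; one third is 112.00 px.
The top-left point is one-third across and one-third down within the crop:
x = 598 + 1 × 165.33 ≈ 763; y = 335 + 1 × 112.00 ≈ 447.

(763, 447)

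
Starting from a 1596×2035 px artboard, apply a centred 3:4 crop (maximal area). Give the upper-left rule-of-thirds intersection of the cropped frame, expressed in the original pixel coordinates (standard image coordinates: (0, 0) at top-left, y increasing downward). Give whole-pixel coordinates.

x = 544 px, y = 678 px

1596/2035 > 3/4, so the 3:4 crop keeps the full height 2035 and trims width to 2035 × 3/4 = 1526.25 px.
Left offset = (1596 − 1526.25)/2 = 34.88 px; top offset = 0.
Upper-left is one-third across and one-third down within the crop:
x = 34.88 + 1 × 1526.25/3 ≈ 544; y = 0.00 + 1 × 2035.00/3 ≈ 678.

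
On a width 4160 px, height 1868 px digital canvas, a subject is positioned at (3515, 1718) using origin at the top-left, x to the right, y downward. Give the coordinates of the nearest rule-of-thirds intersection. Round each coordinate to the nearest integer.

(2773, 1245)

Third lines: x ∈ {1387, 2773}, y ∈ {623, 1245}.
3515 is closer to x = 2773; 1718 is closer to y = 1245.
So the nearest intersection is the lower-right power point.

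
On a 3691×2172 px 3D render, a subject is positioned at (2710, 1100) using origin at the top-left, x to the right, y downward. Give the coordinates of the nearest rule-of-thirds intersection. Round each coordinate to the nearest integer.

(2461, 1448)

Third lines: x ∈ {1230, 2461}, y ∈ {724, 1448}.
2710 is closer to x = 2461; 1100 is closer to y = 1448.
So the nearest intersection is the lower-right power point.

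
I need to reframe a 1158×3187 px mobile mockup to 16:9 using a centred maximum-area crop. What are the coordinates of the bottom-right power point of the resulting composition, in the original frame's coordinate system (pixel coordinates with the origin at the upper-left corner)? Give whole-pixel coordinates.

1158/3187 < 16/9, so the 16:9 crop keeps the full width 1158 and trims height to 1158 × 9/16 = 651.38 px.
Top offset = (3187 − 651.38)/2 = 1267.81 px; left offset = 0.
Bottom-right is two-thirds across and two-thirds down within the crop:
x = 0.00 + 2 × 1158.00/3 ≈ 772; y = 1267.81 + 2 × 651.38/3 ≈ 1702.

(772, 1702)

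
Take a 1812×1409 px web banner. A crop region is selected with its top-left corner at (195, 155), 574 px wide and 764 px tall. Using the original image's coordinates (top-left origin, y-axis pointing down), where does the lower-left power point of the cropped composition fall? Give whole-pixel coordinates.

(386, 664)

One third of the crop width 574 is 191.33 px.
One third of the crop height 764 is 254.67 px.
The lower-left point is one-third across and two-thirds down within the crop:
x = 195 + 1 × 191.33 ≈ 386; y = 155 + 2 × 254.67 ≈ 664.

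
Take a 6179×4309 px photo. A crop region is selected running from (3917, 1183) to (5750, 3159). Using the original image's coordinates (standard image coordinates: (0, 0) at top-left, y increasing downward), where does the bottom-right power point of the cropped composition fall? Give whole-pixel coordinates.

Crop width = 5750 − 3917 = 1833 px; one third is 611.00 px.
Crop height = 3159 − 1183 = 1976 px; one third is 658.67 px.
The bottom-right point is two-thirds across and two-thirds down within the crop:
x = 3917 + 2 × 611.00 ≈ 5139; y = 1183 + 2 × 658.67 ≈ 2500.

x = 5139 px, y = 2500 px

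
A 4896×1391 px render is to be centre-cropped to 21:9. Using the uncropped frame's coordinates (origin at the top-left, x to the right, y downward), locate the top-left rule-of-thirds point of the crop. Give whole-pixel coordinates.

4896/1391 > 21/9, so the 21:9 crop keeps the full height 1391 and trims width to 1391 × 21/9 = 3245.67 px.
Left offset = (4896 − 3245.67)/2 = 825.17 px; top offset = 0.
Top-left is one-third across and one-third down within the crop:
x = 825.17 + 1 × 3245.67/3 ≈ 1907; y = 0.00 + 1 × 1391.00/3 ≈ 464.

(1907, 464)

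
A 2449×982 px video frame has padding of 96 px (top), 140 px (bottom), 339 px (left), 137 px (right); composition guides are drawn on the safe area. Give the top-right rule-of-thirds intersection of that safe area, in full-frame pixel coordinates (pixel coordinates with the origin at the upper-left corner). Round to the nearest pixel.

Content width = 2449 − 339 − 137 = 1973 px; content height = 982 − 96 − 140 = 746 px.
Top-right is two-thirds across and one-third down within the safe area.
x = 339 + 2 × 1973/3 = 339 + 1315.33 ≈ 1654
y = 96 + 1 × 746/3 = 96 + 248.67 ≈ 345

x = 1654 px, y = 345 px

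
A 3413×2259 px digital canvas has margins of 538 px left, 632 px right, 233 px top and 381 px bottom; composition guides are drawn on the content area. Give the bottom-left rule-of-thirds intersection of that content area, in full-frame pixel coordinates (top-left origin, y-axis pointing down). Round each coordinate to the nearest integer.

(1286, 1330)

Content width = 3413 − 538 − 632 = 2243 px; content height = 2259 − 233 − 381 = 1645 px.
Bottom-left is one-third across and two-thirds down within the content area.
x = 538 + 1 × 2243/3 = 538 + 747.67 ≈ 1286
y = 233 + 2 × 1645/3 = 233 + 1096.67 ≈ 1330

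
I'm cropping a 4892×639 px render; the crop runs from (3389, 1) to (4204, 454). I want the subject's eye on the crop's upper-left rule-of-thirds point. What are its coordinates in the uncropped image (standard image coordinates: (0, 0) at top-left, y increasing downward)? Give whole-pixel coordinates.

Crop width = 4204 − 3389 = 815 px; one third is 271.67 px.
Crop height = 454 − 1 = 453 px; one third is 151.00 px.
The upper-left point is one-third across and one-third down within the crop:
x = 3389 + 1 × 271.67 ≈ 3661; y = 1 + 1 × 151.00 ≈ 152.

x = 3661 px, y = 152 px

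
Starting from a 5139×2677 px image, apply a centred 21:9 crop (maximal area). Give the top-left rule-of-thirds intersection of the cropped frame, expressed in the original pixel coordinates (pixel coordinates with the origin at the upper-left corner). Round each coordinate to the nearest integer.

x = 1713 px, y = 971 px

5139/2677 < 21/9, so the 21:9 crop keeps the full width 5139 and trims height to 5139 × 9/21 = 2202.43 px.
Top offset = (2677 − 2202.43)/2 = 237.29 px; left offset = 0.
Top-left is one-third across and one-third down within the crop:
x = 0.00 + 1 × 5139.00/3 ≈ 1713; y = 237.29 + 1 × 2202.43/3 ≈ 971.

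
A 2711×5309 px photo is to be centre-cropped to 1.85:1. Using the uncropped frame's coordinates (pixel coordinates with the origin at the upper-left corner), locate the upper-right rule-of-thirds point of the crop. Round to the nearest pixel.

(1807, 2410)

2711/5309 < 1.85/1, so the 1.85:1 crop keeps the full width 2711 and trims height to 2711 × 1/1.85 = 1465.41 px.
Top offset = (5309 − 1465.41)/2 = 1921.80 px; left offset = 0.
Upper-right is two-thirds across and one-third down within the crop:
x = 0.00 + 2 × 2711.00/3 ≈ 1807; y = 1921.80 + 1 × 1465.41/3 ≈ 2410.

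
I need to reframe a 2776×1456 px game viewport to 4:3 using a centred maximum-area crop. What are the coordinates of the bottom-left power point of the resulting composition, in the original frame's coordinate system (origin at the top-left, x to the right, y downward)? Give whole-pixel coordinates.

2776/1456 > 4/3, so the 4:3 crop keeps the full height 1456 and trims width to 1456 × 4/3 = 1941.33 px.
Left offset = (2776 − 1941.33)/2 = 417.33 px; top offset = 0.
Bottom-left is one-third across and two-thirds down within the crop:
x = 417.33 + 1 × 1941.33/3 ≈ 1064; y = 0.00 + 2 × 1456.00/3 ≈ 971.

x = 1064 px, y = 971 px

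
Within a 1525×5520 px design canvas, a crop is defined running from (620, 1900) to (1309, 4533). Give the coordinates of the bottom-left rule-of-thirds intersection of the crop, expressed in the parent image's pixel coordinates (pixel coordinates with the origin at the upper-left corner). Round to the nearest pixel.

Crop width = 1309 − 620 = 689 px; one third is 229.67 px.
Crop height = 4533 − 1900 = 2633 px; one third is 877.67 px.
The bottom-left point is one-third across and two-thirds down within the crop:
x = 620 + 1 × 229.67 ≈ 850; y = 1900 + 2 × 877.67 ≈ 3655.

(850, 3655)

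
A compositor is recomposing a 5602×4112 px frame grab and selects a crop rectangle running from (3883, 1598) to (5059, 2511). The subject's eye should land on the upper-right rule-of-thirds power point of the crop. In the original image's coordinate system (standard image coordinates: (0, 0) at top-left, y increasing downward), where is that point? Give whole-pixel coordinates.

Crop width = 5059 − 3883 = 1176 px; one third is 392.00 px.
Crop height = 2511 − 1598 = 913 px; one third is 304.33 px.
The upper-right point is two-thirds across and one-third down within the crop:
x = 3883 + 2 × 392.00 ≈ 4667; y = 1598 + 1 × 304.33 ≈ 1902.

(4667, 1902)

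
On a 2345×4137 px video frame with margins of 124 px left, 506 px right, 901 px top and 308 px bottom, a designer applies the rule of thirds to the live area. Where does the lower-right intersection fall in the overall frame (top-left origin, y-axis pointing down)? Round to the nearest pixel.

x = 1267 px, y = 2853 px

Content width = 2345 − 124 − 506 = 1715 px; content height = 4137 − 901 − 308 = 2928 px.
Lower-right is two-thirds across and two-thirds down within the live area.
x = 124 + 2 × 1715/3 = 124 + 1143.33 ≈ 1267
y = 901 + 2 × 2928/3 = 901 + 1952.00 ≈ 2853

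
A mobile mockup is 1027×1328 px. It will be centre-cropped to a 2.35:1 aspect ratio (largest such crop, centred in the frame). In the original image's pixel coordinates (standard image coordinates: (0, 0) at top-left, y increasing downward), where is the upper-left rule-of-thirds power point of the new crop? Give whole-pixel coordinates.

x = 342 px, y = 591 px

1027/1328 < 2.35/1, so the 2.35:1 crop keeps the full width 1027 and trims height to 1027 × 1/2.35 = 437.02 px.
Top offset = (1328 − 437.02)/2 = 445.49 px; left offset = 0.
Upper-left is one-third across and one-third down within the crop:
x = 0.00 + 1 × 1027.00/3 ≈ 342; y = 445.49 + 1 × 437.02/3 ≈ 591.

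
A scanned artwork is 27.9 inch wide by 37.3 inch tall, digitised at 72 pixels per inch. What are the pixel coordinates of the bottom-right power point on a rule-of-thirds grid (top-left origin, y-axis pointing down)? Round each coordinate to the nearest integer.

x = 1339 px, y = 1790 px

In pixels the canvas is 27.9 × 72 = 2008.8 wide and 37.3 × 72 = 2685.6 tall.
The bottom-right point is two-thirds across and two-thirds down:
x = 2 × 2008.8/3 ≈ 1339; y = 2 × 2685.6/3 ≈ 1790.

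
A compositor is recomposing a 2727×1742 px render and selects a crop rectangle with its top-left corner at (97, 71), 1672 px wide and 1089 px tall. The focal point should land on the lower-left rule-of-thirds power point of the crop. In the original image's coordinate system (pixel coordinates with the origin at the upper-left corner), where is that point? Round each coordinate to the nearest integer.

One third of the crop width 1672 is 557.33 px.
One third of the crop height 1089 is 363.00 px.
The lower-left point is one-third across and two-thirds down within the crop:
x = 97 + 1 × 557.33 ≈ 654; y = 71 + 2 × 363.00 ≈ 797.

x = 654 px, y = 797 px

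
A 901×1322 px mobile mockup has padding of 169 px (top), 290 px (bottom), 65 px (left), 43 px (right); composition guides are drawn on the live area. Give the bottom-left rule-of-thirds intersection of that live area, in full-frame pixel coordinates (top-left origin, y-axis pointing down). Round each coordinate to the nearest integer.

x = 329 px, y = 744 px

Content width = 901 − 65 − 43 = 793 px; content height = 1322 − 169 − 290 = 863 px.
Bottom-left is one-third across and two-thirds down within the live area.
x = 65 + 1 × 793/3 = 65 + 264.33 ≈ 329
y = 169 + 2 × 863/3 = 169 + 575.33 ≈ 744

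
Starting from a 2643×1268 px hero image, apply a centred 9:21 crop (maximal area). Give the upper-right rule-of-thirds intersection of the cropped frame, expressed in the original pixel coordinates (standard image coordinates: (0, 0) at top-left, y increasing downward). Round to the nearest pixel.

x = 1412 px, y = 423 px

2643/1268 > 9/21, so the 9:21 crop keeps the full height 1268 and trims width to 1268 × 9/21 = 543.43 px.
Left offset = (2643 − 543.43)/2 = 1049.79 px; top offset = 0.
Upper-right is two-thirds across and one-third down within the crop:
x = 1049.79 + 2 × 543.43/3 ≈ 1412; y = 0.00 + 1 × 1268.00/3 ≈ 423.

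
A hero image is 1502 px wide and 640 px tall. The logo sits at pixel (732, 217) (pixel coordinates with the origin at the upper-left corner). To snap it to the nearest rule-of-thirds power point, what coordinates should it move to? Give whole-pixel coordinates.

(501, 213)

Third lines: x ∈ {501, 1001}, y ∈ {213, 427}.
732 is closer to x = 501; 217 is closer to y = 213.
So the nearest intersection is the upper-left power point.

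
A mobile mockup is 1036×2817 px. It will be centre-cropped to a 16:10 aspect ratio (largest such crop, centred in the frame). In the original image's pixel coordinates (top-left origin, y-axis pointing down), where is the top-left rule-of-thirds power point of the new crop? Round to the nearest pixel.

1036/2817 < 16/10, so the 16:10 crop keeps the full width 1036 and trims height to 1036 × 10/16 = 647.50 px.
Top offset = (2817 − 647.50)/2 = 1084.75 px; left offset = 0.
Top-left is one-third across and one-third down within the crop:
x = 0.00 + 1 × 1036.00/3 ≈ 345; y = 1084.75 + 1 × 647.50/3 ≈ 1301.

(345, 1301)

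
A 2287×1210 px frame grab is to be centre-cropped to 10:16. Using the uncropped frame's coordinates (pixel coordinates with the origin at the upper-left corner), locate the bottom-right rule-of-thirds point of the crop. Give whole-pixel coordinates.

(1270, 807)

2287/1210 > 10/16, so the 10:16 crop keeps the full height 1210 and trims width to 1210 × 10/16 = 756.25 px.
Left offset = (2287 − 756.25)/2 = 765.38 px; top offset = 0.
Bottom-right is two-thirds across and two-thirds down within the crop:
x = 765.38 + 2 × 756.25/3 ≈ 1270; y = 0.00 + 2 × 1210.00/3 ≈ 807.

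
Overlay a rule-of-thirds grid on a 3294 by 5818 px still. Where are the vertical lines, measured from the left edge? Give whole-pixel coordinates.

1098 px and 2196 px

3294 / 3 = 1098, so the vertical lines sit at one and two thirds of 3294.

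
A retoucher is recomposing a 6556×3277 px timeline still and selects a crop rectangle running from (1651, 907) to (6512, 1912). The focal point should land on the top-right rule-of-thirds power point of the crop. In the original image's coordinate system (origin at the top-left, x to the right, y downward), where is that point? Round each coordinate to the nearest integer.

Crop width = 6512 − 1651 = 4861 px; one third is 1620.33 px.
Crop height = 1912 − 907 = 1005 px; one third is 335.00 px.
The top-right point is two-thirds across and one-third down within the crop:
x = 1651 + 2 × 1620.33 ≈ 4892; y = 907 + 1 × 335.00 ≈ 1242.

x = 4892 px, y = 1242 px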